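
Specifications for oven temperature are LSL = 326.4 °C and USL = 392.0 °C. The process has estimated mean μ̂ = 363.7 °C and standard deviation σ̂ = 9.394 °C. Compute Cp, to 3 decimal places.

Cp = (USL − LSL) / (6σ̂) = (392.0 − 326.4) / (6 × 9.394) = 65.6000 / 56.3640 = 1.1639

1.164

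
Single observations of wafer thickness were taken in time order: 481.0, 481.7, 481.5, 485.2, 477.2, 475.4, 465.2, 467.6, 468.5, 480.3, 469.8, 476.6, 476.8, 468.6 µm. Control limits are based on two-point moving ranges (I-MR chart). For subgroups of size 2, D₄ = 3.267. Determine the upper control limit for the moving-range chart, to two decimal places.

16.44

Moving ranges: 0.7, 0.2, 3.7, 8.0, 1.8, 10.2, 2.4, 0.9, 11.8, 10.5, 6.8, 0.2, 8.2; M̄R̄ = 65.4000 / 13 = 5.0308
UCL_MR = D₄·M̄R̄ = 3.267 × 5.0308 = 16.4355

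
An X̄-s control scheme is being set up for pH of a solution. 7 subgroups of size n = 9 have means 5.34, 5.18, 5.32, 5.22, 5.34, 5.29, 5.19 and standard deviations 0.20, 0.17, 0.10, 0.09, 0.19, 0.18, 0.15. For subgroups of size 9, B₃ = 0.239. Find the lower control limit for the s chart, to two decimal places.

s̄ = (0.20 + 0.17 + 0.10 + 0.09 + 0.19 + 0.18 + 0.15) / 7 = 0.1543
LCL_s = B₃·s̄ = 0.239 × 0.1543 = 0.0369

0.04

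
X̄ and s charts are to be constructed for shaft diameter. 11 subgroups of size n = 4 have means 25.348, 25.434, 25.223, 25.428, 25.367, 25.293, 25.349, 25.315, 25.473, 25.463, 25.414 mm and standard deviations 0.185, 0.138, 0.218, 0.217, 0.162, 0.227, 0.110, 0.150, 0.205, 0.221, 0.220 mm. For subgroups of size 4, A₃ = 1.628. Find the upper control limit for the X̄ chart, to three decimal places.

25.677

X̄̄ = (25.348 + 25.434 + 25.223 + 25.428 + 25.367 + 25.293 + 25.349 + 25.315 + 25.473 + 25.463 + 25.414) / 11 = 25.3734
s̄ = (0.185 + 0.138 + 0.218 + 0.217 + 0.162 + 0.227 + 0.110 + 0.150 + 0.205 + 0.221 + 0.220) / 11 = 0.1866
UCL = X̄̄ + A₃·s̄ = 25.3734 + 1.628 × 0.1866 = 25.6772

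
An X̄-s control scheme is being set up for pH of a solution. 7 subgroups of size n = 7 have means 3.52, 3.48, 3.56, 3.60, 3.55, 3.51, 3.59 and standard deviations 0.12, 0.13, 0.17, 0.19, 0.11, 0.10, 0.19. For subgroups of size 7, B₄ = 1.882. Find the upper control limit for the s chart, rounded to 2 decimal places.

0.27

s̄ = (0.12 + 0.13 + 0.17 + 0.19 + 0.11 + 0.10 + 0.19) / 7 = 0.1443
UCL_s = B₄·s̄ = 1.882 × 0.1443 = 0.2715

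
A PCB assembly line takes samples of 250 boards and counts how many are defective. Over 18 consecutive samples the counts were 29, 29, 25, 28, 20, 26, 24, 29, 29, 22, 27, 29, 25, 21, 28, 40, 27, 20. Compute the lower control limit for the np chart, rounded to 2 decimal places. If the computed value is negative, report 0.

11.94

p̄ = Σdᵢ / (k·n) = 478 / (18 × 250) = 0.10622
LCL = np̄ − 3·√(np̄(1−p̄)) = 26.5556 − 3 × 4.8718 = 11.9401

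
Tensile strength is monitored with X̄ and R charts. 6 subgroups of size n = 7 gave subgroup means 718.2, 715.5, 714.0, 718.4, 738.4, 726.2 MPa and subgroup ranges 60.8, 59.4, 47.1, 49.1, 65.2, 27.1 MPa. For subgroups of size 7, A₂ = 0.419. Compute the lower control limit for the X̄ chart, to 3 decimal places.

700.226

X̄̄ = (718.2 + 715.5 + 714.0 + 718.4 + 738.4 + 726.2) / 6 = 4330.7000 / 6 = 721.7833
R̄ = (60.8 + 59.4 + 47.1 + 49.1 + 65.2 + 27.1) / 6 = 308.7000 / 6 = 51.4500
LCL = X̄̄ − A₂·R̄ = 721.7833 − 0.419 × 51.4500 = 700.2258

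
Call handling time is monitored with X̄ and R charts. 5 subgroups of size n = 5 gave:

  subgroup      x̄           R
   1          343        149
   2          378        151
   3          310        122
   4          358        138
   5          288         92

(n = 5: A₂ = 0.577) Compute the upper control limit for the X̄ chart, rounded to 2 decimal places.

410.64

X̄̄ = (343 + 378 + 310 + 358 + 288) / 5 = 1677.0000 / 5 = 335.4000
R̄ = (149 + 151 + 122 + 138 + 92) / 5 = 652.0000 / 5 = 130.4000
UCL = X̄̄ + A₂·R̄ = 335.4000 + 0.577 × 130.4000 = 410.6408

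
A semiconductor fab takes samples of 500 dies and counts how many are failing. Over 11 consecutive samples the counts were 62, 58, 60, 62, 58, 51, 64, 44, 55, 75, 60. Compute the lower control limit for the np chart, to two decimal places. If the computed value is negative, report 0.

p̄ = Σdᵢ / (k·n) = 649 / (11 × 500) = 0.11800
LCL = np̄ − 3·√(np̄(1−p̄)) = 59.0000 − 3 × 7.2137 = 37.3588

37.36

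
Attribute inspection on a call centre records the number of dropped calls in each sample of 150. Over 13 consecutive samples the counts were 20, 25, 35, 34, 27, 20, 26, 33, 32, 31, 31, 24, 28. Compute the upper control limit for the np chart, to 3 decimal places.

42.500

p̄ = Σdᵢ / (k·n) = 366 / (13 × 150) = 0.18769
UCL = np̄ + 3·√(np̄(1−p̄)) = 28.1538 + 3 × √(28.1538×0.81231) = 28.1538 + 3 × 4.7822 = 42.5005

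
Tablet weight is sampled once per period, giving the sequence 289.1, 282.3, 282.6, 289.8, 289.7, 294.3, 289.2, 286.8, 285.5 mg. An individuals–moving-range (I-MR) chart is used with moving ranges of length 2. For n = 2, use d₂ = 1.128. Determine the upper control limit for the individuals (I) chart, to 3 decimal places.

296.942

X̄ = (289.1 + 282.3 + 282.6 + 289.8 + 289.7 + 294.3 + 289.2 + 286.8 + 285.5) / 9 = 287.7000
Moving ranges: 6.8, 0.3, 7.2, 0.1, 4.6, 5.1, 2.4, 1.3; M̄R̄ = 27.8000 / 8 = 3.4750
UCL = X̄ + 3·M̄R̄/d₂ = 287.7000 + 3 × 3.4750 / 1.128 = 296.9420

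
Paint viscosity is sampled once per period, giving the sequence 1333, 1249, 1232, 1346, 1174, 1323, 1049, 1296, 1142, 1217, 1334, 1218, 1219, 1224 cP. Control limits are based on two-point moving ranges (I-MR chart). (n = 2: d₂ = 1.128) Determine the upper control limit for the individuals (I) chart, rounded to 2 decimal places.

X̄ = (1333 + 1249 + 1232 + 1346 + 1174 + 1323 + 1049 + 1296 + 1142 + 1217 + 1334 + 1218 + 1219 + 1224) / 14 = 1239.7143
Moving ranges: 84, 17, 114, 172, 149, 274, 247, 154, 75, 117, 116, 1, 5; M̄R̄ = 1525.0000 / 13 = 117.3077
UCL = X̄ + 3·M̄R̄/d₂ = 1239.7143 + 3 × 117.3077 / 1.128 = 1551.7028

1551.70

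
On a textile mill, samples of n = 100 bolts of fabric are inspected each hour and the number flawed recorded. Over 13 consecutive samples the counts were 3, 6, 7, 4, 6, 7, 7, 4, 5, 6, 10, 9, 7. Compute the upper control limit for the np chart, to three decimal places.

p̄ = Σdᵢ / (k·n) = 81 / (13 × 100) = 0.06231
UCL = np̄ + 3·√(np̄(1−p̄)) = 6.2308 + 3 × √(6.2308×0.93769) = 6.2308 + 3 × 2.4171 = 13.4822

13.482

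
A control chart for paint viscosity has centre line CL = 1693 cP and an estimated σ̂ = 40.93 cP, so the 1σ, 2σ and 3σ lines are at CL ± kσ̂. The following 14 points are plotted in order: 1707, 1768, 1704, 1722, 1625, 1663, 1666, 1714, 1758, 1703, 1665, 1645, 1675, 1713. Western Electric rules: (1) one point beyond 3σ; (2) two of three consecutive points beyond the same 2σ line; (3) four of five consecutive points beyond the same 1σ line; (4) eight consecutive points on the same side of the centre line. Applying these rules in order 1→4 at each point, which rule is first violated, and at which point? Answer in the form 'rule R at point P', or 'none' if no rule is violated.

none

Zone of each point (C = within 1σ̂, B = 1σ̂–2σ̂, A = 2σ̂–3σ̂, * = beyond 3σ̂; sign = side of CL): 1:+C, 2:+B, 3:+C, 4:+C, 5:-B, 6:-C, 7:-C, 8:+C, 9:+B, 10:+C, 11:-C, 12:-B, 13:-C, 14:+C
No rule fires across all 14 points.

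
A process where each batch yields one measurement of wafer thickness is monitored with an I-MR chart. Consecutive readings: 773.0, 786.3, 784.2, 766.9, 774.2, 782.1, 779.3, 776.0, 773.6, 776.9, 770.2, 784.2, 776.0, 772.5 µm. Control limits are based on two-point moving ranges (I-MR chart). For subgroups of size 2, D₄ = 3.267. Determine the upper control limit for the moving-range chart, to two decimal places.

Moving ranges: 13.3, 2.1, 17.3, 7.3, 7.9, 2.8, 3.3, 2.4, 3.3, 6.7, 14.0, 8.2, 3.5; M̄R̄ = 92.1000 / 13 = 7.0846
UCL_MR = D₄·M̄R̄ = 3.267 × 7.0846 = 23.1454

23.15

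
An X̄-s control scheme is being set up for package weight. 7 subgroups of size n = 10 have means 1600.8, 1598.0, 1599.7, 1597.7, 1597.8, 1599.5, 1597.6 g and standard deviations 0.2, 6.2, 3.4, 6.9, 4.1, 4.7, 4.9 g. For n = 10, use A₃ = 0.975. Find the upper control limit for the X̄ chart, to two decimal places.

1602.96

X̄̄ = (1600.8 + 1598.0 + 1599.7 + 1597.7 + 1597.8 + 1599.5 + 1597.6) / 7 = 1598.7286
s̄ = (0.2 + 6.2 + 3.4 + 6.9 + 4.1 + 4.7 + 4.9) / 7 = 4.3429
UCL = X̄̄ + A₃·s̄ = 1598.7286 + 0.975 × 4.3429 = 1602.9629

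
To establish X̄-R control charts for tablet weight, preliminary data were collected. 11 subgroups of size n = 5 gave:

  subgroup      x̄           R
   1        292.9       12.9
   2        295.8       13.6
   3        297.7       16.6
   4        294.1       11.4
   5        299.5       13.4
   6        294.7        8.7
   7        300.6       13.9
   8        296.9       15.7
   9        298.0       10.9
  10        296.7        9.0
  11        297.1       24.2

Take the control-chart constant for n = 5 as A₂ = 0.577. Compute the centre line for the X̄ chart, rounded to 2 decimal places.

296.73

X̄̄ = (292.9 + 295.8 + 297.7 + 294.1 + 299.5 + 294.7 + 300.6 + 296.9 + 298.0 + 296.7 + 297.1) / 11 = 3264.0000 / 11 = 296.7273
CL = X̄̄ = 296.7273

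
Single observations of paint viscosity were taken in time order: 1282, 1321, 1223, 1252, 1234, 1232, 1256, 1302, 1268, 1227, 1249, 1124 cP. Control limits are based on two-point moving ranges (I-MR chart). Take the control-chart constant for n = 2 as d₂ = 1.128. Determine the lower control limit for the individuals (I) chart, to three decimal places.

X̄ = (1282 + 1321 + 1223 + 1252 + 1234 + 1232 + 1256 + 1302 + 1268 + 1227 + 1249 + 1124) / 12 = 1247.5000
Moving ranges: 39, 98, 29, 18, 2, 24, 46, 34, 41, 22, 125; M̄R̄ = 478.0000 / 11 = 43.4545
LCL = X̄ − 3·M̄R̄/d₂ = 1247.5000 − 3 × 43.4545 / 1.128 = 1131.9294

1131.929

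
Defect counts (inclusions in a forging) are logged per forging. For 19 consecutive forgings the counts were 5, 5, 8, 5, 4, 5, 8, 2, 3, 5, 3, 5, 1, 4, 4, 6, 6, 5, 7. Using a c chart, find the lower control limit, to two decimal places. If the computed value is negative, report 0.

c̄ = (5 + 5 + 8 + 5 + 4 + 5 + 8 + 2 + 3 + 5 + 3 + 5 + 1 + 4 + 4 + 6 + 6 + 5 + 7) / 19 = 91 / 19 = 4.7895
LCL = c̄ − 3√c̄ = 4.7895 − 3 × 2.1885 = -1.7760 → 0 (cannot be negative)

0.00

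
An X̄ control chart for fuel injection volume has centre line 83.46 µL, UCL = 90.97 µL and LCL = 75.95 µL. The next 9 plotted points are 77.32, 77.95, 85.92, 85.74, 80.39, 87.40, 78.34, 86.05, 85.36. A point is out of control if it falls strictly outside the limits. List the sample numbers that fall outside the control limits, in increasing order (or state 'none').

none

All 9 points lie within [75.95, 90.97].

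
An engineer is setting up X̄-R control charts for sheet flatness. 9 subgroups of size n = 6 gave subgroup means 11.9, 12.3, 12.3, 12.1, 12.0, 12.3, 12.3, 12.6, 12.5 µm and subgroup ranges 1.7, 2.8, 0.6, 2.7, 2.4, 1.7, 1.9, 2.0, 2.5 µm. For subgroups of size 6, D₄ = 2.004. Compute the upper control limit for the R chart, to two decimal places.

R̄ = (1.7 + 2.8 + 0.6 + 2.7 + 2.4 + 1.7 + 1.9 + 2.0 + 2.5) / 9 = 18.3000 / 9 = 2.0333
UCL_R = D₄·R̄ = 2.004 × 2.0333 = 4.0748

4.07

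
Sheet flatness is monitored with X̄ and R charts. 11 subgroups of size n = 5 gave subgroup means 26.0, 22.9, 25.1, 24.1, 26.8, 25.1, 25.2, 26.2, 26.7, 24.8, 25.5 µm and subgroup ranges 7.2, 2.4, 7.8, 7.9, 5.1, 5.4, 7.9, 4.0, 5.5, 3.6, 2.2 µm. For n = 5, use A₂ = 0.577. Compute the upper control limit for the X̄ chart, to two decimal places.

X̄̄ = (26.0 + 22.9 + 25.1 + 24.1 + 26.8 + 25.1 + 25.2 + 26.2 + 26.7 + 24.8 + 25.5) / 11 = 278.4000 / 11 = 25.3091
R̄ = (7.2 + 2.4 + 7.8 + 7.9 + 5.1 + 5.4 + 7.9 + 4.0 + 5.5 + 3.6 + 2.2) / 11 = 59.0000 / 11 = 5.3636
UCL = X̄̄ + A₂·R̄ = 25.3091 + 0.577 × 5.3636 = 28.4039

28.40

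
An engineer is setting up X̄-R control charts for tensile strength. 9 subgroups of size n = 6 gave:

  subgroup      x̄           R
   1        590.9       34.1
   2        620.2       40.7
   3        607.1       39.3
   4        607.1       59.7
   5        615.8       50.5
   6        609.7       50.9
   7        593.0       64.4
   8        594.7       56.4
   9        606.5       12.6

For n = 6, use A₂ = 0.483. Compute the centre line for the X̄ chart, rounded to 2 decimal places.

605.00

X̄̄ = (590.9 + 620.2 + 607.1 + 607.1 + 615.8 + 609.7 + 593.0 + 594.7 + 606.5) / 9 = 5445.0000 / 9 = 605.0000
CL = X̄̄ = 605.0000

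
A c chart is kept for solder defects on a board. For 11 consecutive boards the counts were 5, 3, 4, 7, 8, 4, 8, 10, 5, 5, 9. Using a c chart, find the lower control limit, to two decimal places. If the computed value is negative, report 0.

c̄ = (5 + 3 + 4 + 7 + 8 + 4 + 8 + 10 + 5 + 5 + 9) / 11 = 68 / 11 = 6.1818
LCL = c̄ − 3√c̄ = 6.1818 − 3 × 2.4863 = -1.2772 → 0 (cannot be negative)

0.00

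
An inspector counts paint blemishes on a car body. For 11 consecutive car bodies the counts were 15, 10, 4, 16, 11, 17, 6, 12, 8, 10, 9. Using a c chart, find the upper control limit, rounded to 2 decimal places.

c̄ = (15 + 10 + 4 + 16 + 11 + 17 + 6 + 12 + 8 + 10 + 9) / 11 = 118 / 11 = 10.7273
UCL = c̄ + 3√c̄ = 10.7273 + 3 × √10.7273 = 10.7273 + 3 × 3.2753 = 20.5530

20.55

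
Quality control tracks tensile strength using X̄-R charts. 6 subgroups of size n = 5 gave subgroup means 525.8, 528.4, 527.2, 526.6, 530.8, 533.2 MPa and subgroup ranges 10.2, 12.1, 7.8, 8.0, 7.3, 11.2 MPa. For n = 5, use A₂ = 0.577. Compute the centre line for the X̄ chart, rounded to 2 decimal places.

X̄̄ = (525.8 + 528.4 + 527.2 + 526.6 + 530.8 + 533.2) / 6 = 3172.0000 / 6 = 528.6667
CL = X̄̄ = 528.6667

528.67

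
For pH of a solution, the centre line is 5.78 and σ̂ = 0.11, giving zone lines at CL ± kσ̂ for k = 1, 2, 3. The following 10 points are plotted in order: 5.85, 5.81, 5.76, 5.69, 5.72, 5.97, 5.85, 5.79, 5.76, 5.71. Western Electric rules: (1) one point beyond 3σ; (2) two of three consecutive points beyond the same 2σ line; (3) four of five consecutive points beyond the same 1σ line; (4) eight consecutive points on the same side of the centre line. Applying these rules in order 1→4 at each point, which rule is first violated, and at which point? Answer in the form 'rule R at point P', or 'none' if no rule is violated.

Zone of each point (C = within 1σ̂, B = 1σ̂–2σ̂, A = 2σ̂–3σ̂, * = beyond 3σ̂; sign = side of CL): 1:+C, 2:+C, 3:-C, 4:-C, 5:-C, 6:+B, 7:+C, 8:+C, 9:-C, 10:-C
No rule fires across all 10 points.

none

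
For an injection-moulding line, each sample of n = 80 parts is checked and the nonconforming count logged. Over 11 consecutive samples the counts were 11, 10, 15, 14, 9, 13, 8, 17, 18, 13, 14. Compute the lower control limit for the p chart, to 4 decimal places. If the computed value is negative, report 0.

0.0380

p̄ = Σdᵢ / (k·n) = 142 / (11 × 80) = 0.16136
LCL = p̄ − 3·√(p̄(1−p̄)/n) = 0.16136 − 3 × 0.04113 = 0.03798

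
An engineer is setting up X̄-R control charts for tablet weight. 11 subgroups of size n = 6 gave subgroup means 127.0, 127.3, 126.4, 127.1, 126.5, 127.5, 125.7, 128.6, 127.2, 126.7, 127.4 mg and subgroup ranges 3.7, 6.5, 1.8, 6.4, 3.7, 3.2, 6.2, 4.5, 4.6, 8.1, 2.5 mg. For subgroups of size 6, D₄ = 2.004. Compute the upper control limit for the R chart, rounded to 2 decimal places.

9.33

R̄ = (3.7 + 6.5 + 1.8 + 6.4 + 3.7 + 3.2 + 6.2 + 4.5 + 4.6 + 8.1 + 2.5) / 11 = 51.2000 / 11 = 4.6545
UCL_R = D₄·R̄ = 2.004 × 4.6545 = 9.3277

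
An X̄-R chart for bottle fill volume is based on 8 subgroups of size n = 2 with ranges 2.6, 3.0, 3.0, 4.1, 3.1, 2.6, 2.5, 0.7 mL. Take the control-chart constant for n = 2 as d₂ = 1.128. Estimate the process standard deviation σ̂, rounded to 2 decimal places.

R̄ = (2.6 + 3.0 + 3.0 + 4.1 + 3.1 + 2.6 + 2.5 + 0.7) / 8 = 2.7000
σ̂ = R̄ / d₂ = 2.7000 / 1.128 = 2.3936

2.39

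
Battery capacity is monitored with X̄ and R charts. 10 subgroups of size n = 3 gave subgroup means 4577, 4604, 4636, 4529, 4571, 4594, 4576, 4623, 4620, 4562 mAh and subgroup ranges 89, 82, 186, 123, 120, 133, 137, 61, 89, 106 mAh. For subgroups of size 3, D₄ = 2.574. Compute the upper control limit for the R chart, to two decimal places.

289.83

R̄ = (89 + 82 + 186 + 123 + 120 + 133 + 137 + 61 + 89 + 106) / 10 = 1126.0000 / 10 = 112.6000
UCL_R = D₄·R̄ = 2.574 × 112.6000 = 289.8324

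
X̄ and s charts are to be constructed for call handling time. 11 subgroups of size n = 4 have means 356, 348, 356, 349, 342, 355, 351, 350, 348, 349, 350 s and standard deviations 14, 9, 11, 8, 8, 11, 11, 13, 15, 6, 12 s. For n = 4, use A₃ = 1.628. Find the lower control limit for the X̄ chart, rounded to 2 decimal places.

X̄̄ = (356 + 348 + 356 + 349 + 342 + 355 + 351 + 350 + 348 + 349 + 350) / 11 = 350.3636
s̄ = (14 + 9 + 11 + 8 + 8 + 11 + 11 + 13 + 15 + 6 + 12) / 11 = 10.7273
LCL = X̄̄ − A₃·s̄ = 350.3636 − 1.628 × 10.7273 = 332.8996

332.90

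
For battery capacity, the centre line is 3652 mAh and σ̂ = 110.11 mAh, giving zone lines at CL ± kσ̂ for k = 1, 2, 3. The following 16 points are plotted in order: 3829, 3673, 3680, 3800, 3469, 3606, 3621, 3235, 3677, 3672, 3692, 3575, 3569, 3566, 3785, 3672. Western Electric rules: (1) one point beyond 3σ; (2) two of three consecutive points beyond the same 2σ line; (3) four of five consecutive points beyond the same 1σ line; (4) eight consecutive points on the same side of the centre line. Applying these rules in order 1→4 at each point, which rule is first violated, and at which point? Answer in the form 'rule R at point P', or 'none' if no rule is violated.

Zone of each point (C = within 1σ̂, B = 1σ̂–2σ̂, A = 2σ̂–3σ̂, * = beyond 3σ̂; sign = side of CL): 1:+B, 2:+C, 3:+C, 4:+B, 5:-B, 6:-C, 7:-C, 8:-*, 9:+C, 10:+C, 11:+C, 12:-C, 13:-C, 14:-C, 15:+B, 16:+C
Rule 1 (one point beyond the 3σ limits) is satisfied at point 8.

rule 1 at point 8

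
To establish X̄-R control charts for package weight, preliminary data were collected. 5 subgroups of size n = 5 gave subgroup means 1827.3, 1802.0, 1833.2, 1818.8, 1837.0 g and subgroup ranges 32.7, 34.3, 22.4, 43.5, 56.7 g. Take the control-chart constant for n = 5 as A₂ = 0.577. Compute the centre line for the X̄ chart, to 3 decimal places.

X̄̄ = (1827.3 + 1802.0 + 1833.2 + 1818.8 + 1837.0) / 5 = 9118.3000 / 5 = 1823.6600
CL = X̄̄ = 1823.6600

1823.660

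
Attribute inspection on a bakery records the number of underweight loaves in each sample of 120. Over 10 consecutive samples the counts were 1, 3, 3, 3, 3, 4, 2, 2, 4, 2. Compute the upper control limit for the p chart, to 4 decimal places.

0.0631

p̄ = Σdᵢ / (k·n) = 27 / (10 × 120) = 0.02250
UCL = p̄ + 3·√(p̄(1−p̄)/n) = 0.02250 + 3 × √(0.02250×0.97750/120) = 0.02250 + 3 × 0.01354 = 0.06311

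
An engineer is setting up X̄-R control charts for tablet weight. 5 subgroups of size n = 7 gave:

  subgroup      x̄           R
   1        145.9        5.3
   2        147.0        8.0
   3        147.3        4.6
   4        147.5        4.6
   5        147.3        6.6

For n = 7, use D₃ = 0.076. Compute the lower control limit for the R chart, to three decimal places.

0.442

R̄ = (5.3 + 8.0 + 4.6 + 4.6 + 6.6) / 5 = 29.1000 / 5 = 5.8200
LCL_R = D₃·R̄ = 0.076 × 5.8200 = 0.4423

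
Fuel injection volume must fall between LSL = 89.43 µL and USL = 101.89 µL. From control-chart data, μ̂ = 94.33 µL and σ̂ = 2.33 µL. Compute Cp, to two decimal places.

0.89

Cp = (USL − LSL) / (6σ̂) = (101.89 − 89.43) / (6 × 2.33) = 12.4600 / 13.9800 = 0.8913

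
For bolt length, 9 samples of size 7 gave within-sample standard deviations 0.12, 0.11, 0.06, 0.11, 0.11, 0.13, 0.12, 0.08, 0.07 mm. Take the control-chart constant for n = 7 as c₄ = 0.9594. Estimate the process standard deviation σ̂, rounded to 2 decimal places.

0.11

s̄ = (0.12 + 0.11 + 0.06 + 0.11 + 0.11 + 0.13 + 0.12 + 0.08 + 0.07) / 9 = 0.1011
σ̂ = s̄ / c₄ = 0.1011 / 0.9594 = 0.1054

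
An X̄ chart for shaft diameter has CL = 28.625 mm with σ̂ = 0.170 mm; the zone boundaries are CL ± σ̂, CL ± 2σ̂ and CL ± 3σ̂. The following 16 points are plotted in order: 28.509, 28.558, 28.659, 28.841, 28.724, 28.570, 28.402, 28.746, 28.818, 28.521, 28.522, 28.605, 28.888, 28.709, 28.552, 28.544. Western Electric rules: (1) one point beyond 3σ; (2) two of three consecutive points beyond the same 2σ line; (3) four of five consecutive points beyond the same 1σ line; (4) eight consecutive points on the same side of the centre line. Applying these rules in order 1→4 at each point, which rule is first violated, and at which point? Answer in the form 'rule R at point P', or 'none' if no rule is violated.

none

Zone of each point (C = within 1σ̂, B = 1σ̂–2σ̂, A = 2σ̂–3σ̂, * = beyond 3σ̂; sign = side of CL): 1:-C, 2:-C, 3:+C, 4:+B, 5:+C, 6:-C, 7:-B, 8:+C, 9:+B, 10:-C, 11:-C, 12:-C, 13:+B, 14:+C, 15:-C, 16:-C
No rule fires across all 16 points.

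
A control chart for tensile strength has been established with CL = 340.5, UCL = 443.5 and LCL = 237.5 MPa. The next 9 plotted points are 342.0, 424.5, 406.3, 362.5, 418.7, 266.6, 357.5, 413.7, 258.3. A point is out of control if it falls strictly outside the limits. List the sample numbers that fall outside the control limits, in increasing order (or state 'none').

All 9 points lie within [237.5, 443.5].

none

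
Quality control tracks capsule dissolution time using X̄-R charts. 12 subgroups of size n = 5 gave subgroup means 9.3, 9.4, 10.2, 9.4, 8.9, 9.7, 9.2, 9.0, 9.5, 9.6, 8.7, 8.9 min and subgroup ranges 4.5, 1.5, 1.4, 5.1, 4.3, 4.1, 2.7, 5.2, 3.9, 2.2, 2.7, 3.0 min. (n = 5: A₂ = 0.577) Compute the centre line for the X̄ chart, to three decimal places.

9.317

X̄̄ = (9.3 + 9.4 + 10.2 + 9.4 + 8.9 + 9.7 + 9.2 + 9.0 + 9.5 + 9.6 + 8.7 + 8.9) / 12 = 111.8000 / 12 = 9.3167
CL = X̄̄ = 9.3167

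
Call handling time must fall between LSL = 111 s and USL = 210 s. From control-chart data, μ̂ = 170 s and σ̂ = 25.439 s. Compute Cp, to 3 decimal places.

0.649

Cp = (USL − LSL) / (6σ̂) = (210 − 111) / (6 × 25.439) = 99.0000 / 152.6340 = 0.6486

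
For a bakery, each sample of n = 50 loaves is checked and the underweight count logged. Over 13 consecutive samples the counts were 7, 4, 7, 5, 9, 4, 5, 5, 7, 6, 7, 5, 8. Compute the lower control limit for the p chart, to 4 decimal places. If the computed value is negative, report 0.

0.0000

p̄ = Σdᵢ / (k·n) = 79 / (13 × 50) = 0.12154
LCL = p̄ − 3·√(p̄(1−p̄)/n) = 0.12154 − 3 × 0.04621 = -0.01709 → 0 (negative, so LCL = 0)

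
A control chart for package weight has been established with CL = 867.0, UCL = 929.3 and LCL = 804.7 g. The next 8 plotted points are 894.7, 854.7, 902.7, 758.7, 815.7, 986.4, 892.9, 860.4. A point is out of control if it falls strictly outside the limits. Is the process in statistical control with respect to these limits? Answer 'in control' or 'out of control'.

Compare each point to [804.7, 929.3]: sample 4 = 758.7 < LCL; sample 6 = 986.4 > UCL.

out of control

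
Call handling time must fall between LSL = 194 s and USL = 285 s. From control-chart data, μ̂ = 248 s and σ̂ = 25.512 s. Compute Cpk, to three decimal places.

0.483

Cpu = (USL − μ̂) / (3σ̂) = (285 − 248) / (3 × 25.512) = 0.4834; Cpl = (μ̂ − LSL) / (3σ̂) = (248 − 194) / (3 × 25.512) = 0.7056; Cpk = min(Cpu, Cpl) = 0.4834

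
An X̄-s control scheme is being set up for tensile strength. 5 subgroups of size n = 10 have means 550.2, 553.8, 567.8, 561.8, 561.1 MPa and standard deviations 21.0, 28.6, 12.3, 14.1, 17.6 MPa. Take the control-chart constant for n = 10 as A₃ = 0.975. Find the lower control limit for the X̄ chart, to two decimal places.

540.69

X̄̄ = (550.2 + 553.8 + 567.8 + 561.8 + 561.1) / 5 = 558.9400
s̄ = (21.0 + 28.6 + 12.3 + 14.1 + 17.6) / 5 = 18.7200
LCL = X̄̄ − A₃·s̄ = 558.9400 − 0.975 × 18.7200 = 540.6880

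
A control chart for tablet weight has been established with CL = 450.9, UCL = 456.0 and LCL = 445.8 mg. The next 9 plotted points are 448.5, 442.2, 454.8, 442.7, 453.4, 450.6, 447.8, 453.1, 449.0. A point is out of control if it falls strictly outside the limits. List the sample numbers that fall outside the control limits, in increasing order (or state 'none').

Compare each point to [445.8, 456.0]: sample 2 = 442.2 < LCL; sample 4 = 442.7 < LCL.

2, 4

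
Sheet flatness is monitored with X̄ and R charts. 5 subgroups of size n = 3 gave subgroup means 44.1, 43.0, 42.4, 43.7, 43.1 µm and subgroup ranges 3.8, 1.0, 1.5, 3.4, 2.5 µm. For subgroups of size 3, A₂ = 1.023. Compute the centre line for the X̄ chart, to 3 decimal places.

X̄̄ = (44.1 + 43.0 + 42.4 + 43.7 + 43.1) / 5 = 216.3000 / 5 = 43.2600
CL = X̄̄ = 43.2600

43.260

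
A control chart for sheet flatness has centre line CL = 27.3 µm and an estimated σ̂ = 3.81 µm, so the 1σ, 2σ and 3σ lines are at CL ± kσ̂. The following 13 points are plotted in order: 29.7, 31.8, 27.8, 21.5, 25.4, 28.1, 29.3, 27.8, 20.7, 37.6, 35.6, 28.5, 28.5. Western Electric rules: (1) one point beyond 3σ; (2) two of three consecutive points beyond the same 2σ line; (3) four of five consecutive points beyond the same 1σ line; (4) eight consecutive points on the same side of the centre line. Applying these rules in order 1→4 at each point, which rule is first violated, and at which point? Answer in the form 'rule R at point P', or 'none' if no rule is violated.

Zone of each point (C = within 1σ̂, B = 1σ̂–2σ̂, A = 2σ̂–3σ̂, * = beyond 3σ̂; sign = side of CL): 1:+C, 2:+B, 3:+C, 4:-B, 5:-C, 6:+C, 7:+C, 8:+C, 9:-B, 10:+A, 11:+A, 12:+C, 13:+C
Rule 2 (two of three consecutive points beyond the same 2σ limit) is satisfied at point 11.

rule 2 at point 11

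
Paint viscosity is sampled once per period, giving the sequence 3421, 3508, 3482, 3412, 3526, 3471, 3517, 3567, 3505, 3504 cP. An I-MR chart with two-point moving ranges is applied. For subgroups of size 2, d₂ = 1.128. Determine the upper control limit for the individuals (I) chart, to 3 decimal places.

X̄ = (3421 + 3508 + 3482 + 3412 + 3526 + 3471 + 3517 + 3567 + 3505 + 3504) / 10 = 3491.3000
Moving ranges: 87, 26, 70, 114, 55, 46, 50, 62, 1; M̄R̄ = 511.0000 / 9 = 56.7778
UCL = X̄ + 3·M̄R̄/d₂ = 3491.3000 + 3 × 56.7778 / 1.128 = 3642.3047

3642.305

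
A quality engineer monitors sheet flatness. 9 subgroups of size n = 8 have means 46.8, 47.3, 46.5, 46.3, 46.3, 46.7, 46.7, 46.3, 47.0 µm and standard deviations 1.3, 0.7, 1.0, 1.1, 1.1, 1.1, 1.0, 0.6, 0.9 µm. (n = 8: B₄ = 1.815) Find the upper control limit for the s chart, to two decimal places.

s̄ = (1.3 + 0.7 + 1.0 + 1.1 + 1.1 + 1.1 + 1.0 + 0.6 + 0.9) / 9 = 0.9778
UCL_s = B₄·s̄ = 1.815 × 0.9778 = 1.7747

1.77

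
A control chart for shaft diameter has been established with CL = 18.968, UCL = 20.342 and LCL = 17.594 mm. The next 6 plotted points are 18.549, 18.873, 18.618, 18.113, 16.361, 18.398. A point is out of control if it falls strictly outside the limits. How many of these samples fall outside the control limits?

1

Compare each point to [17.594, 20.342]: sample 5 = 16.361 < LCL.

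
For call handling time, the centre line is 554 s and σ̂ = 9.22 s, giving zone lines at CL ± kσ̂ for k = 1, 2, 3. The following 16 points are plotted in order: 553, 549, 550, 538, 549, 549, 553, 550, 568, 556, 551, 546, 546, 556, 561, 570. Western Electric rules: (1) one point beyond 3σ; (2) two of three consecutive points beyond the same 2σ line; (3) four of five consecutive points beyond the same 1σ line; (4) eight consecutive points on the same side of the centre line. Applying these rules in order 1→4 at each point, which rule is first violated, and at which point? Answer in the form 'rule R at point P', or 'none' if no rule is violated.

rule 4 at point 8

Zone of each point (C = within 1σ̂, B = 1σ̂–2σ̂, A = 2σ̂–3σ̂, * = beyond 3σ̂; sign = side of CL): 1:-C, 2:-C, 3:-C, 4:-B, 5:-C, 6:-C, 7:-C, 8:-C, 9:+B, 10:+C, 11:-C, 12:-C, 13:-C, 14:+C, 15:+C, 16:+B
Rule 4 (eight consecutive points on the same side of the centre line) is satisfied at point 8.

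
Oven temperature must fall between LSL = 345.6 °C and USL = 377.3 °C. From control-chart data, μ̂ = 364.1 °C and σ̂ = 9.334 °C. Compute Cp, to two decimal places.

Cp = (USL − LSL) / (6σ̂) = (377.3 − 345.6) / (6 × 9.334) = 31.7000 / 56.0040 = 0.5660

0.57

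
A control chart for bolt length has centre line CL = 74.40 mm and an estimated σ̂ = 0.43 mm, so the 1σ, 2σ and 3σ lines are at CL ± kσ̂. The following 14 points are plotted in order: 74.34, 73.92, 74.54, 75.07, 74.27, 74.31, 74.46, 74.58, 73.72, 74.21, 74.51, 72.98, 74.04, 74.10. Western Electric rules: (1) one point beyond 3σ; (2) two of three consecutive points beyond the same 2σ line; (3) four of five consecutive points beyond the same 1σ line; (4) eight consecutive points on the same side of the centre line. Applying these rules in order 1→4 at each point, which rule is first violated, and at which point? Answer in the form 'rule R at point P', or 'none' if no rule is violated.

Zone of each point (C = within 1σ̂, B = 1σ̂–2σ̂, A = 2σ̂–3σ̂, * = beyond 3σ̂; sign = side of CL): 1:-C, 2:-B, 3:+C, 4:+B, 5:-C, 6:-C, 7:+C, 8:+C, 9:-B, 10:-C, 11:+C, 12:-*, 13:-C, 14:-C
Rule 1 (one point beyond the 3σ limits) is satisfied at point 12.

rule 1 at point 12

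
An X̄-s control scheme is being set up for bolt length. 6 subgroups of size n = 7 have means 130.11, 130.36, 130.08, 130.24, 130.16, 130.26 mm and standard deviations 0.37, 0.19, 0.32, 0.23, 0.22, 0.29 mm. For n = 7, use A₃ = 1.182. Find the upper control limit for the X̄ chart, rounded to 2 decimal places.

X̄̄ = (130.11 + 130.36 + 130.08 + 130.24 + 130.16 + 130.26) / 6 = 130.2017
s̄ = (0.37 + 0.19 + 0.32 + 0.23 + 0.22 + 0.29) / 6 = 0.2700
UCL = X̄̄ + A₃·s̄ = 130.2017 + 1.182 × 0.2700 = 130.5208

130.52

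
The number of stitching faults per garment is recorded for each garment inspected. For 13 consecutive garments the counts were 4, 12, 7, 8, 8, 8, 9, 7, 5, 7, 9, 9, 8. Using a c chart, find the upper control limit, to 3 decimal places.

c̄ = (4 + 12 + 7 + 8 + 8 + 8 + 9 + 7 + 5 + 7 + 9 + 9 + 8) / 13 = 101 / 13 = 7.7692
UCL = c̄ + 3√c̄ = 7.7692 + 3 × √7.7692 = 7.7692 + 3 × 2.7873 = 16.1312

16.131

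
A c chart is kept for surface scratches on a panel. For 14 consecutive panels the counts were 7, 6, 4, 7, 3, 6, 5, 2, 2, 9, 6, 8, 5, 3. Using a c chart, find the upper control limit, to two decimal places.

12.06

c̄ = (7 + 6 + 4 + 7 + 3 + 6 + 5 + 2 + 2 + 9 + 6 + 8 + 5 + 3) / 14 = 73 / 14 = 5.2143
UCL = c̄ + 3√c̄ = 5.2143 + 3 × √5.2143 = 5.2143 + 3 × 2.2835 = 12.0647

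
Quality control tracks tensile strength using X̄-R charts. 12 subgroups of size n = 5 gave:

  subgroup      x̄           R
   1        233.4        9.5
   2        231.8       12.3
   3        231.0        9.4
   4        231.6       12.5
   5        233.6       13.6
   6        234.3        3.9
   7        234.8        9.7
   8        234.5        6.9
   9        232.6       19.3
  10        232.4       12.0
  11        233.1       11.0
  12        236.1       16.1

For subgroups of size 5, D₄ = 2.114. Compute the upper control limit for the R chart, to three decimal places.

23.994

R̄ = (9.5 + 12.3 + 9.4 + 12.5 + 13.6 + 3.9 + 9.7 + 6.9 + 19.3 + 12.0 + 11.0 + 16.1) / 12 = 136.2000 / 12 = 11.3500
UCL_R = D₄·R̄ = 2.114 × 11.3500 = 23.9939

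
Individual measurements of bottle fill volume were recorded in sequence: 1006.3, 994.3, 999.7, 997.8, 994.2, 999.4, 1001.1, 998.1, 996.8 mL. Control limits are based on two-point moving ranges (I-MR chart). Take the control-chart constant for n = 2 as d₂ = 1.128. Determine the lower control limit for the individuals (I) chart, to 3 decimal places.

X̄ = (1006.3 + 994.3 + 999.7 + 997.8 + 994.2 + 999.4 + 1001.1 + 998.1 + 996.8) / 9 = 998.6333
Moving ranges: 12.0, 5.4, 1.9, 3.6, 5.2, 1.7, 3.0, 1.3; M̄R̄ = 34.1000 / 8 = 4.2625
LCL = X̄ − 3·M̄R̄/d₂ = 998.6333 − 3 × 4.2625 / 1.128 = 987.2969

987.297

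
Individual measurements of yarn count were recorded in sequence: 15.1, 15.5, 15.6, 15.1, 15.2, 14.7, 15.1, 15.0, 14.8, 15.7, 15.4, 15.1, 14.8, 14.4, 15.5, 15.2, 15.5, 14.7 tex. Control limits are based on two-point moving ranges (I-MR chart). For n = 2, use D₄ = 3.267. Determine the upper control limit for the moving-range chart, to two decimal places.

1.35

Moving ranges: 0.4, 0.1, 0.5, 0.1, 0.5, 0.4, 0.1, 0.2, 0.9, 0.3, 0.3, 0.3, 0.4, 1.1, 0.3, 0.3, 0.8; M̄R̄ = 7.0000 / 17 = 0.4118
UCL_MR = D₄·M̄R̄ = 3.267 × 0.4118 = 1.3452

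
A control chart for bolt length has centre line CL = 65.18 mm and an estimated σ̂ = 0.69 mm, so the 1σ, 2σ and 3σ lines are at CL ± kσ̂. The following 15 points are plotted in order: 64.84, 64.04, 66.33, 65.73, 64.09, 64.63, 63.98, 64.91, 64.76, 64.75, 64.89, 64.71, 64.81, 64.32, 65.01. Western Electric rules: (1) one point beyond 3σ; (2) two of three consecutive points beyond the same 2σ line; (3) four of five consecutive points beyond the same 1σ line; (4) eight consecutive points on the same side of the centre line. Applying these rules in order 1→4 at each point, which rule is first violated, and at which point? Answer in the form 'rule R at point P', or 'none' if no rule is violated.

rule 4 at point 12

Zone of each point (C = within 1σ̂, B = 1σ̂–2σ̂, A = 2σ̂–3σ̂, * = beyond 3σ̂; sign = side of CL): 1:-C, 2:-B, 3:+B, 4:+C, 5:-B, 6:-C, 7:-B, 8:-C, 9:-C, 10:-C, 11:-C, 12:-C, 13:-C, 14:-B, 15:-C
Rule 4 (eight consecutive points on the same side of the centre line) is satisfied at point 12.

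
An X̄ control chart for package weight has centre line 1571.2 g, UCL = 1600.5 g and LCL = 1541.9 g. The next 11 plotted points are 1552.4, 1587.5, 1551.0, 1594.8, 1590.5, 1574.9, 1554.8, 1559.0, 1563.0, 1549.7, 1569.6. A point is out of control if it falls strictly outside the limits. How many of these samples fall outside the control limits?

0

All 11 points lie within [1541.9, 1600.5].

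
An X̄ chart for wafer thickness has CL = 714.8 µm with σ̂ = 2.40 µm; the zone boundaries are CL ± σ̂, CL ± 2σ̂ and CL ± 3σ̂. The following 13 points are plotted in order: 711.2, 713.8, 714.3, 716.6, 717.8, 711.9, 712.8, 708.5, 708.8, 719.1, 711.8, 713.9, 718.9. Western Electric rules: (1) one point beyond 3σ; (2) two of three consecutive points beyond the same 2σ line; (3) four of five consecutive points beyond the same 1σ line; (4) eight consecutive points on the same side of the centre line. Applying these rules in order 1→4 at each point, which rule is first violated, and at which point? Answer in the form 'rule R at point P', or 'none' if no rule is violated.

rule 2 at point 9

Zone of each point (C = within 1σ̂, B = 1σ̂–2σ̂, A = 2σ̂–3σ̂, * = beyond 3σ̂; sign = side of CL): 1:-B, 2:-C, 3:-C, 4:+C, 5:+B, 6:-B, 7:-C, 8:-A, 9:-A, 10:+B, 11:-B, 12:-C, 13:+B
Rule 2 (two of three consecutive points beyond the same 2σ limit) is satisfied at point 9.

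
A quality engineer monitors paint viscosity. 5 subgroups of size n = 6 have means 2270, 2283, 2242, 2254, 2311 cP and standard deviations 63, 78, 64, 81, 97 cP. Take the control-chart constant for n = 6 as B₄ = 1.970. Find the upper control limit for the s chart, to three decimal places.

s̄ = (63 + 78 + 64 + 81 + 97) / 5 = 76.6000
UCL_s = B₄·s̄ = 1.970 × 76.6000 = 150.9020

150.902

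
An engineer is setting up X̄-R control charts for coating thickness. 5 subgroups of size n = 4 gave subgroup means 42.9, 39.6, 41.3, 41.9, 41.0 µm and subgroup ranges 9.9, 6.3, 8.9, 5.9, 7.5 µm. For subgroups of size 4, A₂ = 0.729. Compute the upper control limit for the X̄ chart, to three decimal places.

X̄̄ = (42.9 + 39.6 + 41.3 + 41.9 + 41.0) / 5 = 206.7000 / 5 = 41.3400
R̄ = (9.9 + 6.3 + 8.9 + 5.9 + 7.5) / 5 = 38.5000 / 5 = 7.7000
UCL = X̄̄ + A₂·R̄ = 41.3400 + 0.729 × 7.7000 = 46.9533

46.953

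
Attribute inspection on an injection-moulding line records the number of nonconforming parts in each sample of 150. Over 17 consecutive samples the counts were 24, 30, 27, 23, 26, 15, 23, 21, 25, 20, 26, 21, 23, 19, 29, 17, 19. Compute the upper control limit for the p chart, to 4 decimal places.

p̄ = Σdᵢ / (k·n) = 388 / (17 × 150) = 0.15216
UCL = p̄ + 3·√(p̄(1−p̄)/n) = 0.15216 + 3 × √(0.15216×0.84784/150) = 0.15216 + 3 × 0.02933 = 0.24014

0.2401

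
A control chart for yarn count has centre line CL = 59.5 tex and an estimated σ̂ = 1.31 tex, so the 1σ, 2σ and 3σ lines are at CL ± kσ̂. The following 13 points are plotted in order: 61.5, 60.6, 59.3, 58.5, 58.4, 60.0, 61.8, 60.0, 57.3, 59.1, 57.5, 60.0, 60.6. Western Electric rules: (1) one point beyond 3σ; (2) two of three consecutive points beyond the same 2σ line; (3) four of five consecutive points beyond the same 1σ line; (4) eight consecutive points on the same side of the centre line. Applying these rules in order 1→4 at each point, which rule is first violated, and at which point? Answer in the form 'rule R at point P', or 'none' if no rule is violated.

none

Zone of each point (C = within 1σ̂, B = 1σ̂–2σ̂, A = 2σ̂–3σ̂, * = beyond 3σ̂; sign = side of CL): 1:+B, 2:+C, 3:-C, 4:-C, 5:-C, 6:+C, 7:+B, 8:+C, 9:-B, 10:-C, 11:-B, 12:+C, 13:+C
No rule fires across all 13 points.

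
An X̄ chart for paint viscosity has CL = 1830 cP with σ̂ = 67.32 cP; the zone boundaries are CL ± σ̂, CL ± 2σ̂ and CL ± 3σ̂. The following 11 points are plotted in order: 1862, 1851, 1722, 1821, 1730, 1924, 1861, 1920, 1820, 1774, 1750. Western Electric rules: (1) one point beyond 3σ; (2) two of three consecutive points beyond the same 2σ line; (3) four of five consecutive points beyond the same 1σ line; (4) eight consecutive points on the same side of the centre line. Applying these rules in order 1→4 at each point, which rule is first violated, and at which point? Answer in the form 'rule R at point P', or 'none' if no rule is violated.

none

Zone of each point (C = within 1σ̂, B = 1σ̂–2σ̂, A = 2σ̂–3σ̂, * = beyond 3σ̂; sign = side of CL): 1:+C, 2:+C, 3:-B, 4:-C, 5:-B, 6:+B, 7:+C, 8:+B, 9:-C, 10:-C, 11:-B
No rule fires across all 11 points.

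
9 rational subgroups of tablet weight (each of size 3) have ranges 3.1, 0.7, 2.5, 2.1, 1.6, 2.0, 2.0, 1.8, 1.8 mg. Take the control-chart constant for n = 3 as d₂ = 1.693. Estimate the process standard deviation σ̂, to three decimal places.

R̄ = (3.1 + 0.7 + 2.5 + 2.1 + 1.6 + 2.0 + 2.0 + 1.8 + 1.8) / 9 = 1.9556
σ̂ = R̄ / d₂ = 1.9556 / 1.693 = 1.1551

1.155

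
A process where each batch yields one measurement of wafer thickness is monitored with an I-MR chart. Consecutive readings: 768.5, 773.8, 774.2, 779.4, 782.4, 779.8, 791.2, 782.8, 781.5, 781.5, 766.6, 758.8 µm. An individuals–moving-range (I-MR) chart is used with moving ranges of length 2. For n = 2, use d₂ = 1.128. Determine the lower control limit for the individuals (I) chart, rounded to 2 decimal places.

762.13

X̄ = (768.5 + 773.8 + 774.2 + 779.4 + 782.4 + 779.8 + 791.2 + 782.8 + 781.5 + 781.5 + 766.6 + 758.8) / 12 = 776.7083
Moving ranges: 5.3, 0.4, 5.2, 3.0, 2.6, 11.4, 8.4, 1.3, 0.0, 14.9, 7.8; M̄R̄ = 60.3000 / 11 = 5.4818
LCL = X̄ − 3·M̄R̄/d₂ = 776.7083 − 3 × 5.4818 / 1.128 = 762.1290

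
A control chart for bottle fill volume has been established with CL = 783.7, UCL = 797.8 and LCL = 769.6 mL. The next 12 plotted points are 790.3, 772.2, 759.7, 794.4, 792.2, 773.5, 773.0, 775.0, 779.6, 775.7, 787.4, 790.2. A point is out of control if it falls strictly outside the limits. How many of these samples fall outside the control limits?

Compare each point to [769.6, 797.8]: sample 3 = 759.7 < LCL.

1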